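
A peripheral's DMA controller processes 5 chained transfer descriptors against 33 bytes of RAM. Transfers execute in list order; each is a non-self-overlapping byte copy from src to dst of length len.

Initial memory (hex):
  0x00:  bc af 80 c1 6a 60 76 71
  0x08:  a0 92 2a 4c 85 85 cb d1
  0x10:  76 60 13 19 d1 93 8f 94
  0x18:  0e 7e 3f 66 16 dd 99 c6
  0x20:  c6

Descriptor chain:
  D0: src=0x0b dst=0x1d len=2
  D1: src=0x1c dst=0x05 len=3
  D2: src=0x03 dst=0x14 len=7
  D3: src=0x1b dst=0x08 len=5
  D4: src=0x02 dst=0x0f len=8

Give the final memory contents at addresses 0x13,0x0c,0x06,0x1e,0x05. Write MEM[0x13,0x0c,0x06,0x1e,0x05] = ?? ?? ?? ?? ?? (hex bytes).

  after D0: wrote 2B at 0x1d = 4c85
  after D1: wrote 3B at 0x05 = 164c85
  after D2: wrote 7B at 0x14 = c16a164c85a092
  after D3: wrote 5B at 0x08 = 66164c85c6
  after D4: wrote 8B at 0x0f = 80c16a164c856616
query mem[0x13]=0x4c, mem[0x0c]=0xc6, mem[0x06]=0x4c, mem[0x1e]=0x85, mem[0x05]=0x16

MEM[0x13,0x0c,0x06,0x1e,0x05] = 4c c6 4c 85 16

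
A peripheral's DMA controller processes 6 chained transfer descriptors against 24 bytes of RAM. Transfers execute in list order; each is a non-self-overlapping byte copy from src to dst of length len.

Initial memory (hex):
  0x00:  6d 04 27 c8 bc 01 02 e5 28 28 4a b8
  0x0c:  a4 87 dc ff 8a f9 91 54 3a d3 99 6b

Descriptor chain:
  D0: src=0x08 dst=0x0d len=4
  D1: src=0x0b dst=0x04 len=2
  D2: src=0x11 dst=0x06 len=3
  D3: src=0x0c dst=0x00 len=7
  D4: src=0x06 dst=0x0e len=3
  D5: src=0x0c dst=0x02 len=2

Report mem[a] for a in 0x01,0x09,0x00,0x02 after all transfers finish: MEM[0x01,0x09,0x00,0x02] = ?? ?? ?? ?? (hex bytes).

MEM[0x01,0x09,0x00,0x02] = 28 28 a4 a4

#0 dst[0x0d+4] := {0x28,0x28,0x4a,0xb8}
#1 dst[0x04+2] := {0xb8,0xa4}
#2 dst[0x06+3] := {0xf9,0x91,0x54}
#3 dst[0x00+7] := {0xa4,0x28,0x28,0x4a,0xb8,0xf9,0x91}
#4 dst[0x0e+3] := {0x91,0x91,0x54}
#5 dst[0x02+2] := {0xa4,0x28}
query mem[0x01]=0x28, mem[0x09]=0x28, mem[0x00]=0xa4, mem[0x02]=0xa4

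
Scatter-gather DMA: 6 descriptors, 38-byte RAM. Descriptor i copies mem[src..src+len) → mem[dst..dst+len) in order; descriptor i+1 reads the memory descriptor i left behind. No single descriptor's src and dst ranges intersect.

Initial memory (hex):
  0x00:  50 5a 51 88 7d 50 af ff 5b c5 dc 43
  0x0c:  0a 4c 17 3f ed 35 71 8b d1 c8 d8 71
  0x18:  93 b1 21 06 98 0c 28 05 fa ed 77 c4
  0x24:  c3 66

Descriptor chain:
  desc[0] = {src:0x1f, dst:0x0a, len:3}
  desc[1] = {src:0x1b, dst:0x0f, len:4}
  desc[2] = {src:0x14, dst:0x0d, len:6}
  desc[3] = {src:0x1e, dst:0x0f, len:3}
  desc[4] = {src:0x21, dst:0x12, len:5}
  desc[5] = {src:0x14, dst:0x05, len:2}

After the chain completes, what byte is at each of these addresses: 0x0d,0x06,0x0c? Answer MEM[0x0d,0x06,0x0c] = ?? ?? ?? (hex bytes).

  after D0: wrote 3B at 0x0a = 05faed
  after D1: wrote 4B at 0x0f = 06980c28
  after D2: wrote 6B at 0x0d = d1c8d87193b1
  after D3: wrote 3B at 0x0f = 2805fa
  after D4: wrote 5B at 0x12 = ed77c4c366
  after D5: wrote 2B at 0x05 = c4c3
query mem[0x0d]=0xd1, mem[0x06]=0xc3, mem[0x0c]=0xed

MEM[0x0d,0x06,0x0c] = d1 c3 ed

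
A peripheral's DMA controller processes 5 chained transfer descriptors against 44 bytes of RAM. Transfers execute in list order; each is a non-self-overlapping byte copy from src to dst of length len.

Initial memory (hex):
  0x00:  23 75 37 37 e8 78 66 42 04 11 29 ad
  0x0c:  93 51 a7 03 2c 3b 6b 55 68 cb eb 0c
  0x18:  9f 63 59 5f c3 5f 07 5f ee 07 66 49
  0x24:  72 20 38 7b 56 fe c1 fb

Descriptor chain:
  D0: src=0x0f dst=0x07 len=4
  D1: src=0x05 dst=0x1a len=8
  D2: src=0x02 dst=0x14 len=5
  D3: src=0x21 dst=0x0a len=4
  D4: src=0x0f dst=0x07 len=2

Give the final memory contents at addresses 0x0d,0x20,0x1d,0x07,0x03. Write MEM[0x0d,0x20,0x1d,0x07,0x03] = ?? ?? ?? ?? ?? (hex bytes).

  after D0: wrote 4B at 0x07 = 032c3b6b
  after D1: wrote 8B at 0x1a = 7866032c3b6bad93
  after D2: wrote 5B at 0x14 = 3737e87866
  after D3: wrote 4B at 0x0a = 93664972
  after D4: wrote 2B at 0x07 = 032c
query mem[0x0d]=0x72, mem[0x20]=0xad, mem[0x1d]=0x2c, mem[0x07]=0x03, mem[0x03]=0x37

MEM[0x0d,0x20,0x1d,0x07,0x03] = 72 ad 2c 03 37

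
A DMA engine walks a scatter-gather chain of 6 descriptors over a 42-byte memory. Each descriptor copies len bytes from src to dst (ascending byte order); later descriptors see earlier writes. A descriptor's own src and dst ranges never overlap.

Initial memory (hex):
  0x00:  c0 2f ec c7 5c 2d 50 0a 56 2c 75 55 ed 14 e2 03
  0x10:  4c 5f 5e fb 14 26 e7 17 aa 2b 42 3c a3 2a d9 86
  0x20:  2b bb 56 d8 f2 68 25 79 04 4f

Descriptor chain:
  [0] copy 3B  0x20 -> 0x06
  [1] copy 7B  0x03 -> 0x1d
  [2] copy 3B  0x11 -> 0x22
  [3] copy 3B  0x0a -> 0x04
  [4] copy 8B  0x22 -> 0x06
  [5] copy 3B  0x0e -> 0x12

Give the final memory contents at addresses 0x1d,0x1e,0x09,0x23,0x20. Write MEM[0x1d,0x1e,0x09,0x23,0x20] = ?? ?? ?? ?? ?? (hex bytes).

MEM[0x1d,0x1e,0x09,0x23,0x20] = c7 5c 68 5e 2b

  after D0: wrote 3B at 0x06 = 2bbb56
  after D1: wrote 7B at 0x1d = c75c2d2bbb562c
  after D2: wrote 3B at 0x22 = 5f5efb
  after D3: wrote 3B at 0x04 = 7555ed
  after D4: wrote 8B at 0x06 = 5f5efb682579044f
  after D5: wrote 3B at 0x12 = e2034c
query mem[0x1d]=0xc7, mem[0x1e]=0x5c, mem[0x09]=0x68, mem[0x23]=0x5e, mem[0x20]=0x2b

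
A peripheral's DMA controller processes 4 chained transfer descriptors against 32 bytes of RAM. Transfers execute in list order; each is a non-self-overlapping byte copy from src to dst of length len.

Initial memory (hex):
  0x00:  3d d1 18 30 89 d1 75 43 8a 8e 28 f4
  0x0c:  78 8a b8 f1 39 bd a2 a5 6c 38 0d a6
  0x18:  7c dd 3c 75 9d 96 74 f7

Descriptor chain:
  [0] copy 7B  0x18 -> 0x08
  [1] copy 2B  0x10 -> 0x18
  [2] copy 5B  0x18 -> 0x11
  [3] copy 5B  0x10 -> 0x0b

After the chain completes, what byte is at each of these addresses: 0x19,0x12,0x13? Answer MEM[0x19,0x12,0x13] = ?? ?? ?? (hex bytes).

D0: mem[0x08..0x0e] <- [7c dd 3c 75 9d 96 74]
D1: mem[0x18..0x19] <- [39 bd]
D2: mem[0x11..0x15] <- [39 bd 3c 75 9d]
D3: mem[0x0b..0x0f] <- [39 39 bd 3c 75]
query mem[0x19]=0xbd, mem[0x12]=0xbd, mem[0x13]=0x3c

MEM[0x19,0x12,0x13] = bd bd 3c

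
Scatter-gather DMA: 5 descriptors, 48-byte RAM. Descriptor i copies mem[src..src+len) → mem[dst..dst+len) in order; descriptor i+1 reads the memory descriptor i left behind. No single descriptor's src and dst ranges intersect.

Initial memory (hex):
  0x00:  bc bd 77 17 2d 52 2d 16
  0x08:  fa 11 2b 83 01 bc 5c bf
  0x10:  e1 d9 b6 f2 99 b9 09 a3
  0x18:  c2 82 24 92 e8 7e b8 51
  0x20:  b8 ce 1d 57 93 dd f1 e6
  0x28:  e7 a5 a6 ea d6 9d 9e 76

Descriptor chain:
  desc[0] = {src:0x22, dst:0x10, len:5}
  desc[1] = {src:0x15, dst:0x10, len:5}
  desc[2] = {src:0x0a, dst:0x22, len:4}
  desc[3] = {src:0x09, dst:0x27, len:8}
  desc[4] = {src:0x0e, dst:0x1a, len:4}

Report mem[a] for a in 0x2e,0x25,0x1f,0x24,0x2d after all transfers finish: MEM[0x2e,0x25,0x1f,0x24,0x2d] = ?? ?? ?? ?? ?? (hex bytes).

MEM[0x2e,0x25,0x1f,0x24,0x2d] = b9 bc 51 01 bf

[0] 0x22->0x10 len=5 : 1d 57 93 dd f1
[1] 0x15->0x10 len=5 : b9 09 a3 c2 82
[2] 0x0a->0x22 len=4 : 2b 83 01 bc
[3] 0x09->0x27 len=8 : 11 2b 83 01 bc 5c bf b9
[4] 0x0e->0x1a len=4 : 5c bf b9 09
query mem[0x2e]=0xb9, mem[0x25]=0xbc, mem[0x1f]=0x51, mem[0x24]=0x01, mem[0x2d]=0xbf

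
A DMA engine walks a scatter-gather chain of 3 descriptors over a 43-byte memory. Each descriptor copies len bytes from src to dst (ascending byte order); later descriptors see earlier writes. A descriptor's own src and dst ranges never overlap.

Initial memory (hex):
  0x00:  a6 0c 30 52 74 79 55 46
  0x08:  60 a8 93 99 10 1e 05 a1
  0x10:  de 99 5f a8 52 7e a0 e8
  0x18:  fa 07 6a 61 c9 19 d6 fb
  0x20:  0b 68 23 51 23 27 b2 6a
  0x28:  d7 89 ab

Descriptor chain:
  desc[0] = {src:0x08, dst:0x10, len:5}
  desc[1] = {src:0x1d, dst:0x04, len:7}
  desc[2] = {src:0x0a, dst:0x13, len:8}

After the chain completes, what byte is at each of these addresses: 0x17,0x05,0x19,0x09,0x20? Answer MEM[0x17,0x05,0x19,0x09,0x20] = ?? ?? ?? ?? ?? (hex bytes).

MEM[0x17,0x05,0x19,0x09,0x20] = 05 d6 60 23 0b

#0 dst[0x10+5] := {0x60,0xa8,0x93,0x99,0x10}
#1 dst[0x04+7] := {0x19,0xd6,0xfb,0x0b,0x68,0x23,0x51}
#2 dst[0x13+8] := {0x51,0x99,0x10,0x1e,0x05,0xa1,0x60,0xa8}
query mem[0x17]=0x05, mem[0x05]=0xd6, mem[0x19]=0x60, mem[0x09]=0x23, mem[0x20]=0x0b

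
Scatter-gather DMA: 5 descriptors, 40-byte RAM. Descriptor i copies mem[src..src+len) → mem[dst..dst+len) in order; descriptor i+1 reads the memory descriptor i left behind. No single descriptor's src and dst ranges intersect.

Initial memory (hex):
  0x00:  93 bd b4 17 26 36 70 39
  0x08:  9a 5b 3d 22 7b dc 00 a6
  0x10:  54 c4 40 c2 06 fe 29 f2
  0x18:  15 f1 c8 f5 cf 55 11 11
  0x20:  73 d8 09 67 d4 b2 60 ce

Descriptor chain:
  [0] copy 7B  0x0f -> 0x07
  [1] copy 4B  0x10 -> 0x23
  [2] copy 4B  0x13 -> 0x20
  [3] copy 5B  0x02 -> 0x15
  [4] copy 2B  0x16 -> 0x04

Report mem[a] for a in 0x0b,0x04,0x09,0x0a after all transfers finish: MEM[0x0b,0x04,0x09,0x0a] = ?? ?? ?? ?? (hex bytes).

[0] 0x0f->0x07 len=7 : a6 54 c4 40 c2 06 fe
[1] 0x10->0x23 len=4 : 54 c4 40 c2
[2] 0x13->0x20 len=4 : c2 06 fe 29
[3] 0x02->0x15 len=5 : b4 17 26 36 70
[4] 0x16->0x04 len=2 : 17 26
query mem[0x0b]=0xc2, mem[0x04]=0x17, mem[0x09]=0xc4, mem[0x0a]=0x40

MEM[0x0b,0x04,0x09,0x0a] = c2 17 c4 40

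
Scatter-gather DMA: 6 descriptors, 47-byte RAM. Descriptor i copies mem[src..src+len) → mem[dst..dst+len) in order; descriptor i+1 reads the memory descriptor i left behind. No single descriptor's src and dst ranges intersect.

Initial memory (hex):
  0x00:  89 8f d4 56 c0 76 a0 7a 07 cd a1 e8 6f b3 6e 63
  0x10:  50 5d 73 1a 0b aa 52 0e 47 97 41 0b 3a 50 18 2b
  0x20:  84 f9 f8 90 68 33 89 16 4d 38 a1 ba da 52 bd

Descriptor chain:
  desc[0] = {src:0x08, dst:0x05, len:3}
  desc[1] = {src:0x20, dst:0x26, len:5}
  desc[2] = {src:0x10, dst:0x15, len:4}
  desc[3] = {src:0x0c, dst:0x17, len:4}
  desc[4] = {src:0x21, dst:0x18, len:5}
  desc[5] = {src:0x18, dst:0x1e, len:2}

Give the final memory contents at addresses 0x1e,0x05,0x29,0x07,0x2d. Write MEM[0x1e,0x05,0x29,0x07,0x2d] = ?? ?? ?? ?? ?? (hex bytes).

  after D0: wrote 3B at 0x05 = 07cda1
  after D1: wrote 5B at 0x26 = 84f9f89068
  after D2: wrote 4B at 0x15 = 505d731a
  after D3: wrote 4B at 0x17 = 6fb36e63
  after D4: wrote 5B at 0x18 = f9f8906833
  after D5: wrote 2B at 0x1e = f9f8
query mem[0x1e]=0xf9, mem[0x05]=0x07, mem[0x29]=0x90, mem[0x07]=0xa1, mem[0x2d]=0x52

MEM[0x1e,0x05,0x29,0x07,0x2d] = f9 07 90 a1 52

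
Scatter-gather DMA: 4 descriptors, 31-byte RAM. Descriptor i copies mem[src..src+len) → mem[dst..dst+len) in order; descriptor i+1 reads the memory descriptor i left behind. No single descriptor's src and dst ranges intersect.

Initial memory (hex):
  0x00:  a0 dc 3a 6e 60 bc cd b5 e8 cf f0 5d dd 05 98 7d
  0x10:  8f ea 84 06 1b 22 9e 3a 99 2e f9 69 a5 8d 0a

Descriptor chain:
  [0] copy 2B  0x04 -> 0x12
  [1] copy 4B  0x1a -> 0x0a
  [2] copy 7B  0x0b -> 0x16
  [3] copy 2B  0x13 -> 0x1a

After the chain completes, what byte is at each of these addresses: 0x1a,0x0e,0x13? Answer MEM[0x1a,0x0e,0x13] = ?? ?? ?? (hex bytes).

  after D0: wrote 2B at 0x12 = 60bc
  after D1: wrote 4B at 0x0a = f969a58d
  after D2: wrote 7B at 0x16 = 69a58d987d8fea
  after D3: wrote 2B at 0x1a = bc1b
query mem[0x1a]=0xbc, mem[0x0e]=0x98, mem[0x13]=0xbc

MEM[0x1a,0x0e,0x13] = bc 98 bc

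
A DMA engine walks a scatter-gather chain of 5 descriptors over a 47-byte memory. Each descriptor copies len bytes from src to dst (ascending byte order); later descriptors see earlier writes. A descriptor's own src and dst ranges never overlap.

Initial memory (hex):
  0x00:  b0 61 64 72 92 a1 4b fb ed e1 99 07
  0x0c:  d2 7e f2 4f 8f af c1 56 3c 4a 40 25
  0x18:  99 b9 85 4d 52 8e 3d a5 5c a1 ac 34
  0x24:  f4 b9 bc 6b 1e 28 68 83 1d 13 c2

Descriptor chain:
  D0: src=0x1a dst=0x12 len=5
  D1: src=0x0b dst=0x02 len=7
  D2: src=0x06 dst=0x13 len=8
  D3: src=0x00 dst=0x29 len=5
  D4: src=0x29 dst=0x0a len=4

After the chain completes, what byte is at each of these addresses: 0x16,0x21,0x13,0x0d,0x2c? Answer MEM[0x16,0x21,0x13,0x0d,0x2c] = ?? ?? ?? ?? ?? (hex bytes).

D0: mem[0x12..0x16] <- [85 4d 52 8e 3d]
D1: mem[0x02..0x08] <- [07 d2 7e f2 4f 8f af]
D2: mem[0x13..0x1a] <- [4f 8f af e1 99 07 d2 7e]
D3: mem[0x29..0x2d] <- [b0 61 07 d2 7e]
D4: mem[0x0a..0x0d] <- [b0 61 07 d2]
query mem[0x16]=0xe1, mem[0x21]=0xa1, mem[0x13]=0x4f, mem[0x0d]=0xd2, mem[0x2c]=0xd2

MEM[0x16,0x21,0x13,0x0d,0x2c] = e1 a1 4f d2 d2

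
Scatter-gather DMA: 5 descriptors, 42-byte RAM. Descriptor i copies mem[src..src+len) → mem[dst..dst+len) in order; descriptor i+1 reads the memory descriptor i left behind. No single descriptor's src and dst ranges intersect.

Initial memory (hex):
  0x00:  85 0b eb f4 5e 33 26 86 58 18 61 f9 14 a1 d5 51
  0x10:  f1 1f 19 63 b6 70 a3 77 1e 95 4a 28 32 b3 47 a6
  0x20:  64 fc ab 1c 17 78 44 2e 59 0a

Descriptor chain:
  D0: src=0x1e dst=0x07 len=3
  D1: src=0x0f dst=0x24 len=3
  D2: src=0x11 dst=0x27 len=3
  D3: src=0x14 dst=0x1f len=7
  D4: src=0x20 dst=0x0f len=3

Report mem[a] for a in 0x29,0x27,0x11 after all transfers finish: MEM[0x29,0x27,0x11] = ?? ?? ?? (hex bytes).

#0 dst[0x07+3] := {0x47,0xa6,0x64}
#1 dst[0x24+3] := {0x51,0xf1,0x1f}
#2 dst[0x27+3] := {0x1f,0x19,0x63}
#3 dst[0x1f+7] := {0xb6,0x70,0xa3,0x77,0x1e,0x95,0x4a}
#4 dst[0x0f+3] := {0x70,0xa3,0x77}
query mem[0x29]=0x63, mem[0x27]=0x1f, mem[0x11]=0x77

MEM[0x29,0x27,0x11] = 63 1f 77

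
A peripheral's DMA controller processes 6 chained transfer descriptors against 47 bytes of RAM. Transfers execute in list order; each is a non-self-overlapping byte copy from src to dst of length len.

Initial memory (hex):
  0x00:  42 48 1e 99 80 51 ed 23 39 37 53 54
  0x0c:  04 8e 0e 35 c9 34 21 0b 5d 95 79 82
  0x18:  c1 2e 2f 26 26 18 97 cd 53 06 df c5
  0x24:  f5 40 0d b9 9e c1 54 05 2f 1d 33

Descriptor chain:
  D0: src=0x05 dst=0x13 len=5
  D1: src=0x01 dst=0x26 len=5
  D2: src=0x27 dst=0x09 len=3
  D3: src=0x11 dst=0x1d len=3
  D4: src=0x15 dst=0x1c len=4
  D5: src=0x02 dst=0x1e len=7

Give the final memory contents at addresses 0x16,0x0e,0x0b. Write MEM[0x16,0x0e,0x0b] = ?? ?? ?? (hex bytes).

D0: mem[0x13..0x17] <- [51 ed 23 39 37]
D1: mem[0x26..0x2a] <- [48 1e 99 80 51]
D2: mem[0x09..0x0b] <- [1e 99 80]
D3: mem[0x1d..0x1f] <- [34 21 51]
D4: mem[0x1c..0x1f] <- [23 39 37 c1]
D5: mem[0x1e..0x24] <- [1e 99 80 51 ed 23 39]
query mem[0x16]=0x39, mem[0x0e]=0x0e, mem[0x0b]=0x80

MEM[0x16,0x0e,0x0b] = 39 0e 80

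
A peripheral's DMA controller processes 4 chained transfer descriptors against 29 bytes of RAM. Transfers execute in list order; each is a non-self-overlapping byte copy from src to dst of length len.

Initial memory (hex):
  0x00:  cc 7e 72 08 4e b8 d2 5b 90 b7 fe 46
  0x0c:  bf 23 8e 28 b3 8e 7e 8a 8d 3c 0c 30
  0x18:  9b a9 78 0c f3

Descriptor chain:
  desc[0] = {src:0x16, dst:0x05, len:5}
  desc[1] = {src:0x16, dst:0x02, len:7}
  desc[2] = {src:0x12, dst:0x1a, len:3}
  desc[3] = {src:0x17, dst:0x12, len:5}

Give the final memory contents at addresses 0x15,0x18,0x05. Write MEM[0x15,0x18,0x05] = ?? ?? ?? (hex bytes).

  after D0: wrote 5B at 0x05 = 0c309ba978
  after D1: wrote 7B at 0x02 = 0c309ba9780cf3
  after D2: wrote 3B at 0x1a = 7e8a8d
  after D3: wrote 5B at 0x12 = 309ba97e8a
query mem[0x15]=0x7e, mem[0x18]=0x9b, mem[0x05]=0xa9

MEM[0x15,0x18,0x05] = 7e 9b a9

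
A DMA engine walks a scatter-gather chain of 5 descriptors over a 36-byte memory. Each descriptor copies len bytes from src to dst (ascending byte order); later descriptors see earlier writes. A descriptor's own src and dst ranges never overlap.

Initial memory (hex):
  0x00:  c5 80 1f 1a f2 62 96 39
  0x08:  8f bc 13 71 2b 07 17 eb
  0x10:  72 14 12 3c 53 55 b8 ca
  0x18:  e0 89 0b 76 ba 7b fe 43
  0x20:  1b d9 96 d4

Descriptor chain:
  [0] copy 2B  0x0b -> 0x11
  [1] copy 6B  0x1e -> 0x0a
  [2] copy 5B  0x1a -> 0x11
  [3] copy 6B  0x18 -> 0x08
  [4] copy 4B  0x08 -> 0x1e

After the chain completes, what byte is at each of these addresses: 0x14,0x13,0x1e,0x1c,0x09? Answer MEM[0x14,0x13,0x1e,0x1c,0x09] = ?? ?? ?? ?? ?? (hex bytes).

#0 dst[0x11+2] := {0x71,0x2b}
#1 dst[0x0a+6] := {0xfe,0x43,0x1b,0xd9,0x96,0xd4}
#2 dst[0x11+5] := {0x0b,0x76,0xba,0x7b,0xfe}
#3 dst[0x08+6] := {0xe0,0x89,0x0b,0x76,0xba,0x7b}
#4 dst[0x1e+4] := {0xe0,0x89,0x0b,0x76}
query mem[0x14]=0x7b, mem[0x13]=0xba, mem[0x1e]=0xe0, mem[0x1c]=0xba, mem[0x09]=0x89

MEM[0x14,0x13,0x1e,0x1c,0x09] = 7b ba e0 ba 89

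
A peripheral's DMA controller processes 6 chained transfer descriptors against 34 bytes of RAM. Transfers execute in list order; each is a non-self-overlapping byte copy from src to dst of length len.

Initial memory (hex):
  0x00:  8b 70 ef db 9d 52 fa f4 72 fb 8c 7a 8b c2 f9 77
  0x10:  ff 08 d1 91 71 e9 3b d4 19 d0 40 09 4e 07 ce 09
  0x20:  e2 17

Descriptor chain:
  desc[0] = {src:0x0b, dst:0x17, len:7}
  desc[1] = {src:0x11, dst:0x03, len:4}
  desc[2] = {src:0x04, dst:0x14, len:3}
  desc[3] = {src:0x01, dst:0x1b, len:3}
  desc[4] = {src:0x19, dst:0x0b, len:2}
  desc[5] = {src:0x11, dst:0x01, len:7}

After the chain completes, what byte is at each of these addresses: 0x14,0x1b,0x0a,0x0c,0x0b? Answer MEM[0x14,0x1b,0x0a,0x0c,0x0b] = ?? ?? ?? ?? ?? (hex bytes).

#0 dst[0x17+7] := {0x7a,0x8b,0xc2,0xf9,0x77,0xff,0x08}
#1 dst[0x03+4] := {0x08,0xd1,0x91,0x71}
#2 dst[0x14+3] := {0xd1,0x91,0x71}
#3 dst[0x1b+3] := {0x70,0xef,0x08}
#4 dst[0x0b+2] := {0xc2,0xf9}
#5 dst[0x01+7] := {0x08,0xd1,0x91,0xd1,0x91,0x71,0x7a}
query mem[0x14]=0xd1, mem[0x1b]=0x70, mem[0x0a]=0x8c, mem[0x0c]=0xf9, mem[0x0b]=0xc2

MEM[0x14,0x1b,0x0a,0x0c,0x0b] = d1 70 8c f9 c2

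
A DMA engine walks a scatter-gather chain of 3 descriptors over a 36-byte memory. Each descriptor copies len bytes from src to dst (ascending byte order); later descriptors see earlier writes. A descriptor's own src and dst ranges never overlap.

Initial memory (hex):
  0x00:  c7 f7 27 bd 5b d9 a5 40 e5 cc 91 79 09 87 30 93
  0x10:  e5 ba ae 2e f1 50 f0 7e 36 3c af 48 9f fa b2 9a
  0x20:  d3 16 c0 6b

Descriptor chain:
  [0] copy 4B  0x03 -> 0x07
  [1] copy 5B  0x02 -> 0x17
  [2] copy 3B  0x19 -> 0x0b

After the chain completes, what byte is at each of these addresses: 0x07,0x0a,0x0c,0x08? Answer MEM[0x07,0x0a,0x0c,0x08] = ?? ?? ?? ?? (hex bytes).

MEM[0x07,0x0a,0x0c,0x08] = bd a5 d9 5b

  after D0: wrote 4B at 0x07 = bd5bd9a5
  after D1: wrote 5B at 0x17 = 27bd5bd9a5
  after D2: wrote 3B at 0x0b = 5bd9a5
query mem[0x07]=0xbd, mem[0x0a]=0xa5, mem[0x0c]=0xd9, mem[0x08]=0x5b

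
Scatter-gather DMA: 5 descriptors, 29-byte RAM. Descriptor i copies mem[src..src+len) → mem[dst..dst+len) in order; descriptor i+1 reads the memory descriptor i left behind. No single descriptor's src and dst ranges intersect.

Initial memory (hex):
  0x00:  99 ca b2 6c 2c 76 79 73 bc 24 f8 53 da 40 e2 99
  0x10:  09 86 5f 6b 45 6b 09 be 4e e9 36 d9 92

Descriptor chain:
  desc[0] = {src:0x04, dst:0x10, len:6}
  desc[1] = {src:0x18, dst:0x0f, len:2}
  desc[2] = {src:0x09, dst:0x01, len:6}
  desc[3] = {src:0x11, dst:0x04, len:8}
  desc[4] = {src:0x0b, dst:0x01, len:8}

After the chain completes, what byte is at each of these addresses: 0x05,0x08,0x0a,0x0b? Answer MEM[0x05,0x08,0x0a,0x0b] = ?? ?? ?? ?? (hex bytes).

MEM[0x05,0x08,0x0a,0x0b] = 4e 79 be 4e

[0] 0x04->0x10 len=6 : 2c 76 79 73 bc 24
[1] 0x18->0x0f len=2 : 4e e9
[2] 0x09->0x01 len=6 : 24 f8 53 da 40 e2
[3] 0x11->0x04 len=8 : 76 79 73 bc 24 09 be 4e
[4] 0x0b->0x01 len=8 : 4e da 40 e2 4e e9 76 79
query mem[0x05]=0x4e, mem[0x08]=0x79, mem[0x0a]=0xbe, mem[0x0b]=0x4e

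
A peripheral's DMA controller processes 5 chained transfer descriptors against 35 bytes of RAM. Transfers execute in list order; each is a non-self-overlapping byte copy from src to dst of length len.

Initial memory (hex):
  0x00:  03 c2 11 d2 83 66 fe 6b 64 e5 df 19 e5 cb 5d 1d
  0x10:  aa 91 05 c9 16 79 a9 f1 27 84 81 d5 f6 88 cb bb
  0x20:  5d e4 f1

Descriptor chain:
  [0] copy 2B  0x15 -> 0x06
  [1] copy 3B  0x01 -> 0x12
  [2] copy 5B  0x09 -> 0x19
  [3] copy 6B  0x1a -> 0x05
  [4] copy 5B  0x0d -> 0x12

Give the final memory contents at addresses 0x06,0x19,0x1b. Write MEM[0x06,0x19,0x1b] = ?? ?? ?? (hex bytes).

D0: mem[0x06..0x07] <- [79 a9]
D1: mem[0x12..0x14] <- [c2 11 d2]
D2: mem[0x19..0x1d] <- [e5 df 19 e5 cb]
D3: mem[0x05..0x0a] <- [df 19 e5 cb cb bb]
D4: mem[0x12..0x16] <- [cb 5d 1d aa 91]
query mem[0x06]=0x19, mem[0x19]=0xe5, mem[0x1b]=0x19

MEM[0x06,0x19,0x1b] = 19 e5 19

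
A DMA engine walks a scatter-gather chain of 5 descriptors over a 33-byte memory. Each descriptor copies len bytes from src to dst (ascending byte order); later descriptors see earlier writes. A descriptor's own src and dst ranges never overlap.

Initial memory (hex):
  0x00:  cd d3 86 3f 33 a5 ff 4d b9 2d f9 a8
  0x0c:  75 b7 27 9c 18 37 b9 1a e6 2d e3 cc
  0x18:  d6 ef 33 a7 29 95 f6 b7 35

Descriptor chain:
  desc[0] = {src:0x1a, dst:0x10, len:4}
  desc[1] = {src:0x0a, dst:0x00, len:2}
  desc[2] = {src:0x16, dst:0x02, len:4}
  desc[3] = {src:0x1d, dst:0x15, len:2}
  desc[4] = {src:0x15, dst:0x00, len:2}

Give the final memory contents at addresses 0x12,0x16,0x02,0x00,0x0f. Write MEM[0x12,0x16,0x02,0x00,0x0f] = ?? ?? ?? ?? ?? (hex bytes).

  after D0: wrote 4B at 0x10 = 33a72995
  after D1: wrote 2B at 0x00 = f9a8
  after D2: wrote 4B at 0x02 = e3ccd6ef
  after D3: wrote 2B at 0x15 = 95f6
  after D4: wrote 2B at 0x00 = 95f6
query mem[0x12]=0x29, mem[0x16]=0xf6, mem[0x02]=0xe3, mem[0x00]=0x95, mem[0x0f]=0x9c

MEM[0x12,0x16,0x02,0x00,0x0f] = 29 f6 e3 95 9c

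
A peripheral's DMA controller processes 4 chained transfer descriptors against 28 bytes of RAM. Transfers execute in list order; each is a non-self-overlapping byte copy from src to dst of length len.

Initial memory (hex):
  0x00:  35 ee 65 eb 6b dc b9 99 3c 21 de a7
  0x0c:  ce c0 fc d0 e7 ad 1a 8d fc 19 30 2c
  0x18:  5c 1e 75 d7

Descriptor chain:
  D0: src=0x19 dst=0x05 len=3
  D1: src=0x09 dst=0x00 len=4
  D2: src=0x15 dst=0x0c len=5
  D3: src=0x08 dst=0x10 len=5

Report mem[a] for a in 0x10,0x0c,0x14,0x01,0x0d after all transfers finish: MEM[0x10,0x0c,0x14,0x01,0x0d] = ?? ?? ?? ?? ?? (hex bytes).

D0: mem[0x05..0x07] <- [1e 75 d7]
D1: mem[0x00..0x03] <- [21 de a7 ce]
D2: mem[0x0c..0x10] <- [19 30 2c 5c 1e]
D3: mem[0x10..0x14] <- [3c 21 de a7 19]
query mem[0x10]=0x3c, mem[0x0c]=0x19, mem[0x14]=0x19, mem[0x01]=0xde, mem[0x0d]=0x30

MEM[0x10,0x0c,0x14,0x01,0x0d] = 3c 19 19 de 30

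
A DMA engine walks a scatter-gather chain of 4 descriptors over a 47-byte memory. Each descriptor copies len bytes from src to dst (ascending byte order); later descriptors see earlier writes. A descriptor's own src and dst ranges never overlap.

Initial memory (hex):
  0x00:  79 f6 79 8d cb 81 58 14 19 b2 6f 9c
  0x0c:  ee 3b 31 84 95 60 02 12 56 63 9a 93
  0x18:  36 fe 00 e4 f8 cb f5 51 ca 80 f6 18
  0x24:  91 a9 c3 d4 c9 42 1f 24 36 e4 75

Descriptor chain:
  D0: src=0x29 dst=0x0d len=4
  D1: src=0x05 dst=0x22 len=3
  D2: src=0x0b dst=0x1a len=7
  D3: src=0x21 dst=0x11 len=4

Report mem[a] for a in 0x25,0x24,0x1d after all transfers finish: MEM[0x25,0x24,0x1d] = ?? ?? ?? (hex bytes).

D0: mem[0x0d..0x10] <- [42 1f 24 36]
D1: mem[0x22..0x24] <- [81 58 14]
D2: mem[0x1a..0x20] <- [9c ee 42 1f 24 36 60]
D3: mem[0x11..0x14] <- [80 81 58 14]
query mem[0x25]=0xa9, mem[0x24]=0x14, mem[0x1d]=0x1f

MEM[0x25,0x24,0x1d] = a9 14 1f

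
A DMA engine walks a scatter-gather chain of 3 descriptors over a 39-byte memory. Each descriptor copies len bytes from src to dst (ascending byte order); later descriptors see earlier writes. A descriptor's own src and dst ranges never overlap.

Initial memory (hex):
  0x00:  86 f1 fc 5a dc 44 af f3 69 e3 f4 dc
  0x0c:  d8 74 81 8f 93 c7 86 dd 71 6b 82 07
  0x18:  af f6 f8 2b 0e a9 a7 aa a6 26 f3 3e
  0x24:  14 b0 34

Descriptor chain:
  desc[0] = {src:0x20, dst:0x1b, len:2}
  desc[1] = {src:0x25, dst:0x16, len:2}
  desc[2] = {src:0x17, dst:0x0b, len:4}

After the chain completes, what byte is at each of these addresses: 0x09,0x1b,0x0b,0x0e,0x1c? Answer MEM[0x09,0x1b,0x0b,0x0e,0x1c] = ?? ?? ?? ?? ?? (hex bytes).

MEM[0x09,0x1b,0x0b,0x0e,0x1c] = e3 a6 34 f8 26

D0: mem[0x1b..0x1c] <- [a6 26]
D1: mem[0x16..0x17] <- [b0 34]
D2: mem[0x0b..0x0e] <- [34 af f6 f8]
query mem[0x09]=0xe3, mem[0x1b]=0xa6, mem[0x0b]=0x34, mem[0x0e]=0xf8, mem[0x1c]=0x26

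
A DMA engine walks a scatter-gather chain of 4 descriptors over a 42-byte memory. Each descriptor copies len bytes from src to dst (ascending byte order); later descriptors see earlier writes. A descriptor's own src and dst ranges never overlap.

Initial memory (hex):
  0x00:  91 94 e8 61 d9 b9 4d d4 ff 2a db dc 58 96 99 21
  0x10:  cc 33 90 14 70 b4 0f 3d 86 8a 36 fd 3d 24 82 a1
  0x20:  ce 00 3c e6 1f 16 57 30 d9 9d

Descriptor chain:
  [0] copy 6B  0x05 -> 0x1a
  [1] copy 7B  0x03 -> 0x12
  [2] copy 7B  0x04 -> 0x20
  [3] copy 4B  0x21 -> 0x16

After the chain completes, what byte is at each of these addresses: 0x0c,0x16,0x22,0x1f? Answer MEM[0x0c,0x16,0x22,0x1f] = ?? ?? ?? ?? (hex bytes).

  after D0: wrote 6B at 0x1a = b94dd4ff2adb
  after D1: wrote 7B at 0x12 = 61d9b94dd4ff2a
  after D2: wrote 7B at 0x20 = d9b94dd4ff2adb
  after D3: wrote 4B at 0x16 = b94dd4ff
query mem[0x0c]=0x58, mem[0x16]=0xb9, mem[0x22]=0x4d, mem[0x1f]=0xdb

MEM[0x0c,0x16,0x22,0x1f] = 58 b9 4d db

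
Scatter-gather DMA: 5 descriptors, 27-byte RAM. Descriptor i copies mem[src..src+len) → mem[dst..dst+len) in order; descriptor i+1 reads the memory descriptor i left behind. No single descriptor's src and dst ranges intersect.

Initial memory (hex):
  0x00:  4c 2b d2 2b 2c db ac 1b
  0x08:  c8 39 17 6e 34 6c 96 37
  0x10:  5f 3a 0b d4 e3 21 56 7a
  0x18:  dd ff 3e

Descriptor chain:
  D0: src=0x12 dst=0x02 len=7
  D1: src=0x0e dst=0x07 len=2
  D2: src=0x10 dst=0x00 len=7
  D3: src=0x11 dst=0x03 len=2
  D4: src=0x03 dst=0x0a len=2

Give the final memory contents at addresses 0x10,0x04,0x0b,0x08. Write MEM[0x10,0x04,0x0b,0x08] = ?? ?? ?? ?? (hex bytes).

MEM[0x10,0x04,0x0b,0x08] = 5f 0b 0b 37

D0: mem[0x02..0x08] <- [0b d4 e3 21 56 7a dd]
D1: mem[0x07..0x08] <- [96 37]
D2: mem[0x00..0x06] <- [5f 3a 0b d4 e3 21 56]
D3: mem[0x03..0x04] <- [3a 0b]
D4: mem[0x0a..0x0b] <- [3a 0b]
query mem[0x10]=0x5f, mem[0x04]=0x0b, mem[0x0b]=0x0b, mem[0x08]=0x37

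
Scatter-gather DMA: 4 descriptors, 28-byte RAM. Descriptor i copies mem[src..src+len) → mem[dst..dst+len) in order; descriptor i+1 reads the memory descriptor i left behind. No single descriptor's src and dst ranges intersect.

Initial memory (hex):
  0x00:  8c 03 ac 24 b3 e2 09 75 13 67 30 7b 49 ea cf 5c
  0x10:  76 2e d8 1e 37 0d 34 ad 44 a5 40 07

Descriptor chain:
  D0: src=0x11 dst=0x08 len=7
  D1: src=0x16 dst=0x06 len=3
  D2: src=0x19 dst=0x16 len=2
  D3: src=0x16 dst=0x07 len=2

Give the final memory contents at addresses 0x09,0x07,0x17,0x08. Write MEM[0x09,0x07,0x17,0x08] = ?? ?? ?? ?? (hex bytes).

#0 dst[0x08+7] := {0x2e,0xd8,0x1e,0x37,0x0d,0x34,0xad}
#1 dst[0x06+3] := {0x34,0xad,0x44}
#2 dst[0x16+2] := {0xa5,0x40}
#3 dst[0x07+2] := {0xa5,0x40}
query mem[0x09]=0xd8, mem[0x07]=0xa5, mem[0x17]=0x40, mem[0x08]=0x40

MEM[0x09,0x07,0x17,0x08] = d8 a5 40 40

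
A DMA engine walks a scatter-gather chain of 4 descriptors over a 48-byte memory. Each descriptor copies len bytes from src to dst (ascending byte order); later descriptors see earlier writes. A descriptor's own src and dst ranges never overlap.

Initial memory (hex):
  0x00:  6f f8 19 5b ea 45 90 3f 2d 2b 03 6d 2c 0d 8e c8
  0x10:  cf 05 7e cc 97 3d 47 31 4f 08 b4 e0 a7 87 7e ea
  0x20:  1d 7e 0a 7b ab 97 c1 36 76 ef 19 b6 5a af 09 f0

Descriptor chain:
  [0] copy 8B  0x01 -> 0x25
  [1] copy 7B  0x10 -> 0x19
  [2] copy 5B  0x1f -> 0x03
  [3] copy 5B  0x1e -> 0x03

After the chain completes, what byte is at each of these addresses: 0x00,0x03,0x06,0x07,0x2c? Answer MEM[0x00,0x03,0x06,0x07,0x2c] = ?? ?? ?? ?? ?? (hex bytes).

MEM[0x00,0x03,0x06,0x07,0x2c] = 6f 3d 7e 0a 2d

#0 dst[0x25+8] := {0xf8,0x19,0x5b,0xea,0x45,0x90,0x3f,0x2d}
#1 dst[0x19+7] := {0xcf,0x05,0x7e,0xcc,0x97,0x3d,0x47}
#2 dst[0x03+5] := {0x47,0x1d,0x7e,0x0a,0x7b}
#3 dst[0x03+5] := {0x3d,0x47,0x1d,0x7e,0x0a}
query mem[0x00]=0x6f, mem[0x03]=0x3d, mem[0x06]=0x7e, mem[0x07]=0x0a, mem[0x2c]=0x2d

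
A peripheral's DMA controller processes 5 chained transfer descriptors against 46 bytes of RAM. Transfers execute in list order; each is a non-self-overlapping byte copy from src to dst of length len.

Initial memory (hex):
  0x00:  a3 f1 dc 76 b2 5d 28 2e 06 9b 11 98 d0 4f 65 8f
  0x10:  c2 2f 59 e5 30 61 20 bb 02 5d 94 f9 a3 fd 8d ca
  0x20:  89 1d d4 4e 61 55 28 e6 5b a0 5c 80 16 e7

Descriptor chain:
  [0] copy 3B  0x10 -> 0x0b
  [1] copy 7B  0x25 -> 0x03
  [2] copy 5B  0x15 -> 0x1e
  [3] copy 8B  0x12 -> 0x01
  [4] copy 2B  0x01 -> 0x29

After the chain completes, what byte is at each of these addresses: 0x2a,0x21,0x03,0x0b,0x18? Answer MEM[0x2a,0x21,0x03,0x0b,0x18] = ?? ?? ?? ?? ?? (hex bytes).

MEM[0x2a,0x21,0x03,0x0b,0x18] = e5 02 30 c2 02

D0: mem[0x0b..0x0d] <- [c2 2f 59]
D1: mem[0x03..0x09] <- [55 28 e6 5b a0 5c 80]
D2: mem[0x1e..0x22] <- [61 20 bb 02 5d]
D3: mem[0x01..0x08] <- [59 e5 30 61 20 bb 02 5d]
D4: mem[0x29..0x2a] <- [59 e5]
query mem[0x2a]=0xe5, mem[0x21]=0x02, mem[0x03]=0x30, mem[0x0b]=0xc2, mem[0x18]=0x02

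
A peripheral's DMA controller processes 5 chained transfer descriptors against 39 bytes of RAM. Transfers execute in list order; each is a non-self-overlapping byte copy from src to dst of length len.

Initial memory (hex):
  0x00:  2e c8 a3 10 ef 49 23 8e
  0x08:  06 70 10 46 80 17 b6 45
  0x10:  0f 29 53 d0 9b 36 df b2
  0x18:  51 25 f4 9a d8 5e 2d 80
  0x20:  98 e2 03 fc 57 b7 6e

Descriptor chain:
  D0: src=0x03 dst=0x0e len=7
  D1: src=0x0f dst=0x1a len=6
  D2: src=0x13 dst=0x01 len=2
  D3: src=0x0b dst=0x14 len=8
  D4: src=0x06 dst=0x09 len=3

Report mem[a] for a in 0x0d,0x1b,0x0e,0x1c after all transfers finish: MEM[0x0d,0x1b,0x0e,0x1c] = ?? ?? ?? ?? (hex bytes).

MEM[0x0d,0x1b,0x0e,0x1c] = 17 8e 10 23

#0 dst[0x0e+7] := {0x10,0xef,0x49,0x23,0x8e,0x06,0x70}
#1 dst[0x1a+6] := {0xef,0x49,0x23,0x8e,0x06,0x70}
#2 dst[0x01+2] := {0x06,0x70}
#3 dst[0x14+8] := {0x46,0x80,0x17,0x10,0xef,0x49,0x23,0x8e}
#4 dst[0x09+3] := {0x23,0x8e,0x06}
query mem[0x0d]=0x17, mem[0x1b]=0x8e, mem[0x0e]=0x10, mem[0x1c]=0x23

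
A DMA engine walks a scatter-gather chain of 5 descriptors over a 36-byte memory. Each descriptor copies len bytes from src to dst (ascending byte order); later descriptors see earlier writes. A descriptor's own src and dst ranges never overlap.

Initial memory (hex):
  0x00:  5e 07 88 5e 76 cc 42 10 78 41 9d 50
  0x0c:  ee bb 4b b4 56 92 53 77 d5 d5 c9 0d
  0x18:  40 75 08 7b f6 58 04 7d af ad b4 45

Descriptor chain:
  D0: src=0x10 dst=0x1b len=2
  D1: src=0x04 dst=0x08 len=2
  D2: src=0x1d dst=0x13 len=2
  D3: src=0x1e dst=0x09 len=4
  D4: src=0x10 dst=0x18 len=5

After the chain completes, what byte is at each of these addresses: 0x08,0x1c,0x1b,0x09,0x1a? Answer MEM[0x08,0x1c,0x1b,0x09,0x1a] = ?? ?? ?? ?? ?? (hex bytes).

#0 dst[0x1b+2] := {0x56,0x92}
#1 dst[0x08+2] := {0x76,0xcc}
#2 dst[0x13+2] := {0x58,0x04}
#3 dst[0x09+4] := {0x04,0x7d,0xaf,0xad}
#4 dst[0x18+5] := {0x56,0x92,0x53,0x58,0x04}
query mem[0x08]=0x76, mem[0x1c]=0x04, mem[0x1b]=0x58, mem[0x09]=0x04, mem[0x1a]=0x53

MEM[0x08,0x1c,0x1b,0x09,0x1a] = 76 04 58 04 53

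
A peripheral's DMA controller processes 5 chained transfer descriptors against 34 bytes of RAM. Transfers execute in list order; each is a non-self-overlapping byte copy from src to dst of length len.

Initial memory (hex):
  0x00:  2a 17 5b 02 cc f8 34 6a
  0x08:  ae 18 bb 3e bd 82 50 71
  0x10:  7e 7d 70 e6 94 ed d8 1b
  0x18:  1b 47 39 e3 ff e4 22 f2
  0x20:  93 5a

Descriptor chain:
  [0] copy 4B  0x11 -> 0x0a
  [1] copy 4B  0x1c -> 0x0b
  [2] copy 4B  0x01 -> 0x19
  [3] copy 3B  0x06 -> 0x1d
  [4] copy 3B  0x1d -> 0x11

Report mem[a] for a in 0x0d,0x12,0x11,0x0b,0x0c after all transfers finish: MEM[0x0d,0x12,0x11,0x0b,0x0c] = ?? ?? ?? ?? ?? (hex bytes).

MEM[0x0d,0x12,0x11,0x0b,0x0c] = 22 6a 34 ff e4

#0 dst[0x0a+4] := {0x7d,0x70,0xe6,0x94}
#1 dst[0x0b+4] := {0xff,0xe4,0x22,0xf2}
#2 dst[0x19+4] := {0x17,0x5b,0x02,0xcc}
#3 dst[0x1d+3] := {0x34,0x6a,0xae}
#4 dst[0x11+3] := {0x34,0x6a,0xae}
query mem[0x0d]=0x22, mem[0x12]=0x6a, mem[0x11]=0x34, mem[0x0b]=0xff, mem[0x0c]=0xe4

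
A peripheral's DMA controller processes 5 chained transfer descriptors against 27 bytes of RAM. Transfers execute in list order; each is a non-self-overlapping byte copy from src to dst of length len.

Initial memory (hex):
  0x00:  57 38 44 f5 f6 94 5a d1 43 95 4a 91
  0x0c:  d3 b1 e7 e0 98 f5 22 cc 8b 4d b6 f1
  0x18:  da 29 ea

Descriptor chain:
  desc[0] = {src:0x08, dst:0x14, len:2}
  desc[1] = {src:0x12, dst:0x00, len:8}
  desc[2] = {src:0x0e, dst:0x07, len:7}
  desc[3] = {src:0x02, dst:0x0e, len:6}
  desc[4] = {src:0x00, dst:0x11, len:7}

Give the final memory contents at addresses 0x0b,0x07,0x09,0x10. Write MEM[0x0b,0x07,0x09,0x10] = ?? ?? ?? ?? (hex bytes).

MEM[0x0b,0x07,0x09,0x10] = 22 e7 98 b6

  after D0: wrote 2B at 0x14 = 4395
  after D1: wrote 8B at 0x00 = 22cc4395b6f1da29
  after D2: wrote 7B at 0x07 = e7e098f522cc43
  after D3: wrote 6B at 0x0e = 4395b6f1dae7
  after D4: wrote 7B at 0x11 = 22cc4395b6f1da
query mem[0x0b]=0x22, mem[0x07]=0xe7, mem[0x09]=0x98, mem[0x10]=0xb6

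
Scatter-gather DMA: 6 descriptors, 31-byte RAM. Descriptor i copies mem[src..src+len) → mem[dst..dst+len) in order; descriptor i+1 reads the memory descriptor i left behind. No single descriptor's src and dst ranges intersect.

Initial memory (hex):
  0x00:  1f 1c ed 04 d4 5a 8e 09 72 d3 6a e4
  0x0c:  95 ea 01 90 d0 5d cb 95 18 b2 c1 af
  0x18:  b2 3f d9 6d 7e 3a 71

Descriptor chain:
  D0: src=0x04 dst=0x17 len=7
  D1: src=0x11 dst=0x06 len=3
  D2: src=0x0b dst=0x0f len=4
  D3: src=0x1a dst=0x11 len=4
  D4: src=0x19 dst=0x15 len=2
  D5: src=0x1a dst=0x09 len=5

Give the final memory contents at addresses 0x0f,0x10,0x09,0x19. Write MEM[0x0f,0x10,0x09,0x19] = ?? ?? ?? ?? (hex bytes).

#0 dst[0x17+7] := {0xd4,0x5a,0x8e,0x09,0x72,0xd3,0x6a}
#1 dst[0x06+3] := {0x5d,0xcb,0x95}
#2 dst[0x0f+4] := {0xe4,0x95,0xea,0x01}
#3 dst[0x11+4] := {0x09,0x72,0xd3,0x6a}
#4 dst[0x15+2] := {0x8e,0x09}
#5 dst[0x09+5] := {0x09,0x72,0xd3,0x6a,0x71}
query mem[0x0f]=0xe4, mem[0x10]=0x95, mem[0x09]=0x09, mem[0x19]=0x8e

MEM[0x0f,0x10,0x09,0x19] = e4 95 09 8e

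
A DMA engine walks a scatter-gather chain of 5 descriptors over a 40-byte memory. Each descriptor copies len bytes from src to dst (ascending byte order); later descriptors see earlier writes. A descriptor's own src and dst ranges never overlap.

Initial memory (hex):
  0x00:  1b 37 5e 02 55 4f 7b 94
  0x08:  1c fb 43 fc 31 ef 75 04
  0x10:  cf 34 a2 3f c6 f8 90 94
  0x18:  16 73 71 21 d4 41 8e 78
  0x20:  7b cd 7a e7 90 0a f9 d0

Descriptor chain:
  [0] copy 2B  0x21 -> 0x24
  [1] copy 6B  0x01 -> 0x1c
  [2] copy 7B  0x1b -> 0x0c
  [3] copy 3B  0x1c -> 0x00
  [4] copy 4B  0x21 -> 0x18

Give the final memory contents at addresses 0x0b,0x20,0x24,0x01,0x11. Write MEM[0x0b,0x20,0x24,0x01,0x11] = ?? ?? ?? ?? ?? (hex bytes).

D0: mem[0x24..0x25] <- [cd 7a]
D1: mem[0x1c..0x21] <- [37 5e 02 55 4f 7b]
D2: mem[0x0c..0x12] <- [21 37 5e 02 55 4f 7b]
D3: mem[0x00..0x02] <- [37 5e 02]
D4: mem[0x18..0x1b] <- [7b 7a e7 cd]
query mem[0x0b]=0xfc, mem[0x20]=0x4f, mem[0x24]=0xcd, mem[0x01]=0x5e, mem[0x11]=0x4f

MEM[0x0b,0x20,0x24,0x01,0x11] = fc 4f cd 5e 4f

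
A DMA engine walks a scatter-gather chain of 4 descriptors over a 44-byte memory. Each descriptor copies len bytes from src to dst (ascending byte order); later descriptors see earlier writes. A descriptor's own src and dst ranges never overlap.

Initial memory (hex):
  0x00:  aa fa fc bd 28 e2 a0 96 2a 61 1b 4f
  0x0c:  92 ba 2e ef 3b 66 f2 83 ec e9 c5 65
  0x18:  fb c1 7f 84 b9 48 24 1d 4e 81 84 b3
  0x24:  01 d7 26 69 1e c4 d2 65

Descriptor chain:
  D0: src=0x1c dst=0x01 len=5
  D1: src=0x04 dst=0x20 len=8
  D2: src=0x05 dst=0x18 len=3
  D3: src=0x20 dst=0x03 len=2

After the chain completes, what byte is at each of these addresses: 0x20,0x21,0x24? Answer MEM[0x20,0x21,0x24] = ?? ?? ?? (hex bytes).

MEM[0x20,0x21,0x24] = 1d 4e 2a

D0: mem[0x01..0x05] <- [b9 48 24 1d 4e]
D1: mem[0x20..0x27] <- [1d 4e a0 96 2a 61 1b 4f]
D2: mem[0x18..0x1a] <- [4e a0 96]
D3: mem[0x03..0x04] <- [1d 4e]
query mem[0x20]=0x1d, mem[0x21]=0x4e, mem[0x24]=0x2a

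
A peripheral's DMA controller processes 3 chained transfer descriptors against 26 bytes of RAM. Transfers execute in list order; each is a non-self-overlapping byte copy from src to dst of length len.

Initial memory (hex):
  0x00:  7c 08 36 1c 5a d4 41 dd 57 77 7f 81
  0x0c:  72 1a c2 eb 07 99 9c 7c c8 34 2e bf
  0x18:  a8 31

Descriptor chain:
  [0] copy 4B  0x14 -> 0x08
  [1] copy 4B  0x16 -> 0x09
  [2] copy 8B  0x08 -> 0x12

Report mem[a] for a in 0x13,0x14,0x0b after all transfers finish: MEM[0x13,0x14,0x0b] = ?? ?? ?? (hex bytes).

[0] 0x14->0x08 len=4 : c8 34 2e bf
[1] 0x16->0x09 len=4 : 2e bf a8 31
[2] 0x08->0x12 len=8 : c8 2e bf a8 31 1a c2 eb
query mem[0x13]=0x2e, mem[0x14]=0xbf, mem[0x0b]=0xa8

MEM[0x13,0x14,0x0b] = 2e bf a8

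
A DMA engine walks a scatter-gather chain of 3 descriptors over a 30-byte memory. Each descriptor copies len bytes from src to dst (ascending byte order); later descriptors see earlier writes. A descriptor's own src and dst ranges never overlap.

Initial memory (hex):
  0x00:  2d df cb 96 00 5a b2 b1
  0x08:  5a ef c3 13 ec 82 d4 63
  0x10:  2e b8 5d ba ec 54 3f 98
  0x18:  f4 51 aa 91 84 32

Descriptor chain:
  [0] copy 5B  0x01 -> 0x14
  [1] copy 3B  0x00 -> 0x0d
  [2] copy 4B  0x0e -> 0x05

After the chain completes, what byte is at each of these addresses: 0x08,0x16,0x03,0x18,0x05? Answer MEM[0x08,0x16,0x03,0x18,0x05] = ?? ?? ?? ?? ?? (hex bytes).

MEM[0x08,0x16,0x03,0x18,0x05] = b8 96 96 5a df

D0: mem[0x14..0x18] <- [df cb 96 00 5a]
D1: mem[0x0d..0x0f] <- [2d df cb]
D2: mem[0x05..0x08] <- [df cb 2e b8]
query mem[0x08]=0xb8, mem[0x16]=0x96, mem[0x03]=0x96, mem[0x18]=0x5a, mem[0x05]=0xdf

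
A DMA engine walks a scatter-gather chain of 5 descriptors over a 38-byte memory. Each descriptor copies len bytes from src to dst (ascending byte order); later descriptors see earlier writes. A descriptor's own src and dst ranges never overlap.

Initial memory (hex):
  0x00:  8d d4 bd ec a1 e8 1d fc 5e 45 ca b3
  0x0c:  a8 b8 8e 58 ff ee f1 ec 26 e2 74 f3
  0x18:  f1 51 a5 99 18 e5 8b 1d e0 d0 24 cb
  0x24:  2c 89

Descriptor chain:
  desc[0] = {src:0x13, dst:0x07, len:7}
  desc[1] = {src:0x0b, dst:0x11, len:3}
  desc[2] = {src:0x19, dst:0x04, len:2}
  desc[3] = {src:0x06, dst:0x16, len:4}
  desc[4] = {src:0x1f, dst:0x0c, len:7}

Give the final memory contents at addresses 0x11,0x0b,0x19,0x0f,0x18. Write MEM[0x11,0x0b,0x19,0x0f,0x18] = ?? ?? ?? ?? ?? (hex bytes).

  after D0: wrote 7B at 0x07 = ec26e274f3f151
  after D1: wrote 3B at 0x11 = f3f151
  after D2: wrote 2B at 0x04 = 51a5
  after D3: wrote 4B at 0x16 = 1dec26e2
  after D4: wrote 7B at 0x0c = 1de0d024cb2c89
query mem[0x11]=0x2c, mem[0x0b]=0xf3, mem[0x19]=0xe2, mem[0x0f]=0x24, mem[0x18]=0x26

MEM[0x11,0x0b,0x19,0x0f,0x18] = 2c f3 e2 24 26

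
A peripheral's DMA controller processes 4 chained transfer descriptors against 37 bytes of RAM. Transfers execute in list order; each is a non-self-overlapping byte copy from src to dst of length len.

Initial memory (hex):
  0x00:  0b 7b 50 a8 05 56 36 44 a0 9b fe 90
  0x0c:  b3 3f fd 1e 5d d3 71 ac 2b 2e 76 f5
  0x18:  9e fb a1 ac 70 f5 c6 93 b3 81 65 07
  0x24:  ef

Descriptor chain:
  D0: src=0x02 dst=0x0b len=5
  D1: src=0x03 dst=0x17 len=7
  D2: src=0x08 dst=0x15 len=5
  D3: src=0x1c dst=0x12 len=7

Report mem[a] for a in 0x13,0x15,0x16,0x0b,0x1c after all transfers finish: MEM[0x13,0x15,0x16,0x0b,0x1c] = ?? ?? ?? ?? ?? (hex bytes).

D0: mem[0x0b..0x0f] <- [50 a8 05 56 36]
D1: mem[0x17..0x1d] <- [a8 05 56 36 44 a0 9b]
D2: mem[0x15..0x19] <- [a0 9b fe 50 a8]
D3: mem[0x12..0x18] <- [a0 9b c6 93 b3 81 65]
query mem[0x13]=0x9b, mem[0x15]=0x93, mem[0x16]=0xb3, mem[0x0b]=0x50, mem[0x1c]=0xa0

MEM[0x13,0x15,0x16,0x0b,0x1c] = 9b 93 b3 50 a0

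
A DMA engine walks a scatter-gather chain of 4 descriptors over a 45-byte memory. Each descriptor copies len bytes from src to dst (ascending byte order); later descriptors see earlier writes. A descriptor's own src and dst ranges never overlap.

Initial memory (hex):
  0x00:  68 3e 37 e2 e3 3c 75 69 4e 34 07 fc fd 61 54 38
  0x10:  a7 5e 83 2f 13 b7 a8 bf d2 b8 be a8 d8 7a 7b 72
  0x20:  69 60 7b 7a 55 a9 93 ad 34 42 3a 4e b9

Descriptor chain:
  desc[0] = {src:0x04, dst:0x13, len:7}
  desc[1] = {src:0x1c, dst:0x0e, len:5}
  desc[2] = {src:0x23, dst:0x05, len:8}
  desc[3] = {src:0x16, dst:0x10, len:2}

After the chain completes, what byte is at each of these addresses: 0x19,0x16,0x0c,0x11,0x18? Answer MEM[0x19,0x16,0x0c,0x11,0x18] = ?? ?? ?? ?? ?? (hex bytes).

MEM[0x19,0x16,0x0c,0x11,0x18] = 07 69 3a 4e 34

#0 dst[0x13+7] := {0xe3,0x3c,0x75,0x69,0x4e,0x34,0x07}
#1 dst[0x0e+5] := {0xd8,0x7a,0x7b,0x72,0x69}
#2 dst[0x05+8] := {0x7a,0x55,0xa9,0x93,0xad,0x34,0x42,0x3a}
#3 dst[0x10+2] := {0x69,0x4e}
query mem[0x19]=0x07, mem[0x16]=0x69, mem[0x0c]=0x3a, mem[0x11]=0x4e, mem[0x18]=0x34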